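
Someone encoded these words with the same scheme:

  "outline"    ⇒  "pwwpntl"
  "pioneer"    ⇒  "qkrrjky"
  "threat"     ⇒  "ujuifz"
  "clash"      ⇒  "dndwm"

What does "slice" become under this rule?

Each letter shifts forward by (position + 1), i.e. 1, 2, 3, … — the shift grows by one for each successive letter.
Applying it to slice: s+1=t, l+2=n, i+3=l, c+4=g, e+5=j.

tnlgj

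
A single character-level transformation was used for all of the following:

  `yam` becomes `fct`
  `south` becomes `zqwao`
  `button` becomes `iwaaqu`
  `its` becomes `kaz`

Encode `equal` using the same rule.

The shift depends on letter class: consonant y→f is +7, but vowel a→c is +2. The rule splits by letter class: vowels +2, consonants +7.
Applying it to equal: e(vowel)+2=g, q(cons)+7=x, u(vowel)+2=w, a(vowel)+2=c, l(cons)+7=s.

gxwcs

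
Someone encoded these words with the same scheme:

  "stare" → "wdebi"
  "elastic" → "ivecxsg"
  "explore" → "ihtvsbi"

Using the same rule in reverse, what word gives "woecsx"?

season

It's a Vigenère-style cipher with numeric key [4,10]: position i shifts by key[i mod 2].
Reversing it on woecsx: w−4=s, o−10=e, e−4=a, c−10=s, s−4=o, x−10=n.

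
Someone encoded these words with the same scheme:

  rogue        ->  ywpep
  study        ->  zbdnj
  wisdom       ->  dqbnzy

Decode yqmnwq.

riddle

In rogue: r→y is +7, o→w is +8, g→p is +9, u→e is +10 — the shift increases by 1 each position. Letter i (0-indexed) is shifted by i+7, so successive shifts are 7, 8, 9, ….
Undoing it on yqmnwq: y−7=r, q−8=i, m−9=d, n−10=d, w−11=l, q−12=e.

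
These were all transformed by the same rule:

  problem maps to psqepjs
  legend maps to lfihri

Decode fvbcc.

In problem: p→p is +0, r→s is +1, o→q is +2, b→e is +3 — the shift increases by 1 each position. Each letter shifts forward by its position index (0, 1, 2, …) — the shift grows by one for each successive letter.
Undoing it on fvbcc: f−0=f, v−1=u, b−2=z, c−3=z, c−4=y.

fuzzy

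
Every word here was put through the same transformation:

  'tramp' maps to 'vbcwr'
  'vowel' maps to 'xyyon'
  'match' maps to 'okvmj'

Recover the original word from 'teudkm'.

rustic

Shifts by position in tramp: pos 0: t→v (+2), pos 1: r→b (+10), pos 2: a→c (+2), pos 3: m→w (+10) — repeating every 2. The shifts repeat in a cycle of length 2: positions 0,1,… shift by +2, +10, then the pattern repeats.
Undoing it on teudkm: t−2=r, e−10=u, u−2=s, d−10=t, k−2=i, m−10=c.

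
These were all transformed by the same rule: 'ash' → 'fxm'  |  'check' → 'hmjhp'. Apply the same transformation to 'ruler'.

This is a Caesar cipher with shift 5.
On ruler: r+5=w, u+5=z, l+5=q, e+5=j, r+5=w.

wzqjw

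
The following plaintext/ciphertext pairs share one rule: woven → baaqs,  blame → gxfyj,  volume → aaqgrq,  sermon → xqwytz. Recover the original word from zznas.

union

A repeating key of period 2 is used — shifts +5, +12 over and over.
Decoding zznas: z−5=u, z−12=n, n−5=i, a−12=o, s−5=n.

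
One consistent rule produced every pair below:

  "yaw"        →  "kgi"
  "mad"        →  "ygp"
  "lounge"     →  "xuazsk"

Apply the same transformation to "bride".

The rule splits by letter class: vowels +6, consonants +12.
For bride: b(cons)+12=n, r(cons)+12=d, i(vowel)+6=o, d(cons)+12=p, e(vowel)+6=k.

ndopk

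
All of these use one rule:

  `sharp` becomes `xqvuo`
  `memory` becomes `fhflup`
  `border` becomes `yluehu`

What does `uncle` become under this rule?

dibch

This is an affine cipher: with a=0,…,z=25, each position x becomes (3x+21) mod 26.
Applying it to uncle: u(20)→3·20+21≡3=d; n(13)→3·13+21≡8=i; c(2)→3·2+21≡1=b; l(11)→3·11+21≡2=c; e(4)→3·4+21≡7=h (all mod 26).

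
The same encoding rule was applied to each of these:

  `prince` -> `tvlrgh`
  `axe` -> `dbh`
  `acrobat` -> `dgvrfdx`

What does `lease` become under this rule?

The shift depends on letter class: consonant p→t is +4, but vowel i→l is +3. The rule splits by letter class: vowels +3, consonants +4.
For lease: l(cons)+4=p, e(vowel)+3=h, a(vowel)+3=d, s(cons)+4=w, e(vowel)+3=h.

phdwh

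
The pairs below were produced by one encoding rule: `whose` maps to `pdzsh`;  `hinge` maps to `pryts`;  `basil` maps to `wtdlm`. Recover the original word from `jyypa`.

The output letters match the input read backwards, each shifted +11: whose reversed is esohw. Read the word backwards and shift each letter +11.
Decoding jyypa: shift back: j−11=y, y−11=n, y−11=n, p−11=e, a−11=p → ynnep; then reverse → penny.

penny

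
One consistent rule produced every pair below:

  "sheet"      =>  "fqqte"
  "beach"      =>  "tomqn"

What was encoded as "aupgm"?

audio

The output letters match the input read backwards, each shifted +12: sheet reversed is teehs. The word is reversed, then every letter is shifted forward by 12.
Decoding aupgm: shift back: a−12=o, u−12=i, p−12=d, g−12=u, m−12=a → oidua; then reverse → audio.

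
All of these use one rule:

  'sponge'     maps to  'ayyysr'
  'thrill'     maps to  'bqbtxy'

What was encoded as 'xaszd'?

In sponge: s→a is +8, p→y is +9, o→y is +10, n→y is +11 — the shift increases by 1 each position. Each letter shifts forward by (position + 8), i.e. 8, 9, 10, … — the shift grows by one for each successive letter.
Reversing it on xaszd: x−8=p, a−9=r, s−10=i, z−11=o, d−12=r.

prior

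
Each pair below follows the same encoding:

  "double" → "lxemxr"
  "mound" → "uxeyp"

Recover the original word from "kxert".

cough

In double: d→l is +8, o→x is +9, u→e is +10, b→m is +11 — the shift increases by 1 each position. Letter i (0-indexed) is shifted by i+8, so successive shifts are 8, 9, 10, ….
Decoding kxert: k−8=c, x−9=o, e−10=u, r−11=g, t−12=h.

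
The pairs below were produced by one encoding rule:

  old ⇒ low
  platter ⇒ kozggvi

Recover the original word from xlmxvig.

concert

Each letter is replaced by its mirror in the alphabet: a↔z, b↔y, c↔x, and so on (the Atbash cipher).
Undoing it on xlmxvig: x↔c, l↔o, m↔n, x↔c, v↔e, i↔r, g↔t.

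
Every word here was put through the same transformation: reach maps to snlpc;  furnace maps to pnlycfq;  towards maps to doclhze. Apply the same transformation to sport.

The output letters match the input read backwards, each shifted +11: reach reversed is hcaer. The word is reversed, then every letter is shifted forward by 11.
For sport: reverse → trops; then shift: t+11=e, r+11=c, o+11=z, p+11=a, s+11=d.

eczad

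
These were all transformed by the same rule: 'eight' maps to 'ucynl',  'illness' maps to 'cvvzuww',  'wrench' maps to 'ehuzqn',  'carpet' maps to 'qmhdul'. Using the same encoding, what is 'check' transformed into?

qnuqg

e(4)→u(20) and i(8)→c(2) fit y≡15x+12 (mod 26); the inverse of 15 mod 26 is 7. This is an affine cipher: with a=0,…,z=25, each position x becomes (15x+12) mod 26.
Applying it to check: c(2)→15·2+12≡16=q; h(7)→15·7+12≡13=n; e(4)→15·4+12≡20=u; c(2)→15·2+12≡16=q; k(10)→15·10+12≡6=g (all mod 26).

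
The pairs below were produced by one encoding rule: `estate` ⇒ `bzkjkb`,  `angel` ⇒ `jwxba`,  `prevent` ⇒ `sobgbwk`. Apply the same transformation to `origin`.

hotxtw

e(4)→b(1) and s(18)→z(25) fit y≡11x+9 (mod 26); the inverse of 11 mod 26 is 19. Each letter's alphabet position (a=0..z=25) is mapped through 11·x+9 mod 26 — an affine cipher.
On origin: o(14)→11·14+9≡7=h; r(17)→11·17+9≡14=o; i(8)→11·8+9≡19=t; g(6)→11·6+9≡23=x; i(8)→11·8+9≡19=t; n(13)→11·13+9≡22=w (all mod 26).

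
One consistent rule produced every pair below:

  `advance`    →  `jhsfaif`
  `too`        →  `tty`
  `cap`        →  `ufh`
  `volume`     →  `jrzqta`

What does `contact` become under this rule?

The output letters match the input read backwards, each shifted +5: advance reversed is ecnavda. Read the word backwards and shift each letter +5.
Applying it to contact: reverse → tcatnoc; then shift: t+5=y, c+5=h, a+5=f, t+5=y, n+5=s, o+5=t, c+5=h.

yhfysth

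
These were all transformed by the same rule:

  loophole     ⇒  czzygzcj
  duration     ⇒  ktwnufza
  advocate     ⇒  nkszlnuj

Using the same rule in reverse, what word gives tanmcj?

unable

l(11)→c(2) and o(14)→z(25) fit y≡25x+13 (mod 26); the inverse of 25 mod 26 is 25. Each letter's alphabet position (a=0..z=25) is mapped through 25·x+13 mod 26 — an affine cipher.
Reversing it on tanmcj: t(19)→25·(19−13)≡20=u; a(0)→25·(0−13)≡13=n; n(13)→25·(13−13)≡0=a; m(12)→25·(12−13)≡1=b; c(2)→25·(2−13)≡11=l; j(9)→25·(9−13)≡4=e (all mod 26).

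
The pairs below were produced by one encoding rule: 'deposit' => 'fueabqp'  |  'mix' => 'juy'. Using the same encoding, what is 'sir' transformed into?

due

The word is reversed, then every letter is shifted forward by 12.
Applying it to sir: reverse → ris; then shift: r+12=d, i+12=u, s+12=e.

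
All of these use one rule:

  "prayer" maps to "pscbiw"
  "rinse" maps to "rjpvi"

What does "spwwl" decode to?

In prayer: p→p is +0, r→s is +1, a→c is +2, y→b is +3 — the shift increases by 1 each position. Letter i (0-indexed) is shifted by i+0, so successive shifts are 0, 1, 2, ….
Undoing it on spwwl: s−0=s, p−1=o, w−2=u, w−3=t, l−4=h.

south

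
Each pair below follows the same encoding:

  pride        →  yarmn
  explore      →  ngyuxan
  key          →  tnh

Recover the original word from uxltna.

Compare letters: p→y is +9, r→a is +9, i→r is +9 — a constant shift. Each letter is shifted forward by 9 in the alphabet (a Caesar shift of +9).
Undoing it on uxltna: u−9=l, x−9=o, l−9=c, t−9=k, n−9=e, a−9=r.

locker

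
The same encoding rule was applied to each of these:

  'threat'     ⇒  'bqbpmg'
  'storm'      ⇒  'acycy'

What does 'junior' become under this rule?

rdxtae

The shift increases by 1 at each position, starting from +8: 8, 9, 10, ….
On junior: j+8=r, u+9=d, n+10=x, i+11=t, o+12=a, r+13=e.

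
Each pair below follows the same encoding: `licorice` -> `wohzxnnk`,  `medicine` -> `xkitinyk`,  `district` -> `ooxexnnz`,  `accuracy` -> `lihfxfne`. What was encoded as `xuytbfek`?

Shifts by position in licorice: pos 0: l→w (+11), pos 1: i→o (+6), pos 2: c→h (+5), pos 3: o→z (+11), pos 4: r→x (+6), pos 5: i→n (+5) — repeating every 3. A repeating key of period 3 is used — shifts +11, +6, +5 over and over.
Reversing it on xuytbfek: x−11=m, u−6=o, y−5=t, t−11=i, b−6=v, f−5=a, e−11=t, k−6=e.

motivate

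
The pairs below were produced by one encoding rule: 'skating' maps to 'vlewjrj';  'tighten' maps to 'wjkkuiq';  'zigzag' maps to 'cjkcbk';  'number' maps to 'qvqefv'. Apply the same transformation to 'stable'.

vueemi

Shifts by position in skating: pos 0: s→v (+3), pos 1: k→l (+1), pos 2: a→e (+4), pos 3: t→w (+3), pos 4: i→j (+1), pos 5: n→r (+4) — repeating every 3. The shifts repeat in a cycle of length 3: positions 0,1,… shift by +3, +1, +4, then the pattern repeats.
On stable: s+3=v, t+1=u, a+4=e, b+3=e, l+1=m, e+4=i.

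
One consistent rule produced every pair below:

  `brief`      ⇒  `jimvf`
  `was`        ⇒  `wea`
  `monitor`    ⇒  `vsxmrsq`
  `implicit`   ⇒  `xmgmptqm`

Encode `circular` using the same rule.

vepygvmg

The output letters match the input read backwards, each shifted +4: brief reversed is feirb. Read the word backwards and shift each letter +4.
Applying it to circular: reverse → ralucric; then shift: r+4=v, a+4=e, l+4=p, u+4=y, c+4=g, r+4=v, i+4=m, c+4=g.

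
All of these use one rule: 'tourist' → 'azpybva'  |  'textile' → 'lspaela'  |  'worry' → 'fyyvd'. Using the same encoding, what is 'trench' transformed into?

The word is reversed, then every letter is shifted forward by 7.
Applying it to trench: reverse → hcnert; then shift: h+7=o, c+7=j, n+7=u, e+7=l, r+7=y, t+7=a.

ojulya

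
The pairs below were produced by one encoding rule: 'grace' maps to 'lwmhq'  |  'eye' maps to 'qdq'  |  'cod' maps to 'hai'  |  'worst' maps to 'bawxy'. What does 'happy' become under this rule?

The shift depends on letter class: consonant g→l is +5, but vowel a→m is +12. Two shifts are in play — +12 for a/e/i/o/u, +5 for every other letter.
Applying it to happy: h(cons)+5=m, a(vowel)+12=m, p(cons)+5=u, p(cons)+5=u, y(cons)+5=d.

mmuud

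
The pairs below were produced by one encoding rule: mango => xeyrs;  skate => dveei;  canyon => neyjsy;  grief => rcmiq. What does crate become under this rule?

Two shifts are in play — +4 for a/e/i/o/u, +11 for every other letter.
On crate: c(cons)+11=n, r(cons)+11=c, a(vowel)+4=e, t(cons)+11=e, e(vowel)+4=i.

nceei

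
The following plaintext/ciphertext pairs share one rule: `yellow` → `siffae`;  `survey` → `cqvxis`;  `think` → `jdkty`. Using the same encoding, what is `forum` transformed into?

y(24)→s(18) and e(4)→i(8) fit y≡7x+6 (mod 26); the inverse of 7 mod 26 is 15. This is an affine cipher: with a=0,…,z=25, each position x becomes (7x+6) mod 26.
Applying it to forum: f(5)→7·5+6≡15=p; o(14)→7·14+6≡0=a; r(17)→7·17+6≡21=v; u(20)→7·20+6≡16=q; m(12)→7·12+6≡12=m (all mod 26).

pavqm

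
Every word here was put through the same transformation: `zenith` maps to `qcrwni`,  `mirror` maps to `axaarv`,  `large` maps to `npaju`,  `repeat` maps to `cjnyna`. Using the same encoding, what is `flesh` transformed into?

The output letters match the input read backwards, each shifted +9: zenith reversed is htinez. The word is reversed, then every letter is shifted forward by 9.
For flesh: reverse → hself; then shift: h+9=q, s+9=b, e+9=n, l+9=u, f+9=o.

qbnuo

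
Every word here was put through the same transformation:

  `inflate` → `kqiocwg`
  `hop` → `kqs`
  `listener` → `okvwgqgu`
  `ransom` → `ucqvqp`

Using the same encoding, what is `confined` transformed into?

The shift depends on letter class: consonant n→q is +3, but vowel i→k is +2. Two shifts are in play — +2 for a/e/i/o/u, +3 for every other letter.
For confined: c(cons)+3=f, o(vowel)+2=q, n(cons)+3=q, f(cons)+3=i, i(vowel)+2=k, n(cons)+3=q, e(vowel)+2=g, d(cons)+3=g.

fqqikqgg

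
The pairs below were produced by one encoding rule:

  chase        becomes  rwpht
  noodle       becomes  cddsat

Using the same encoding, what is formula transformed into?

udgbjap

Compare letters: c→r is +15, h→w is +15, a→p is +15 — a constant shift. This is a Caesar cipher with shift 15.
On formula: f+15=u, o+15=d, r+15=g, m+15=b, u+15=j, l+15=a, a+15=p.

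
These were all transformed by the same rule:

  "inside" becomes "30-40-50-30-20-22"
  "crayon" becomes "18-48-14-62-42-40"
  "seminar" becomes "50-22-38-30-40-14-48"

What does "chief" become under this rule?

The formula is n = 2×(alphabet index, a=1) + 12.
On chief: c=3→18, h=8→28, i=9→30, e=5→22, f=6→24.

18-28-30-22-24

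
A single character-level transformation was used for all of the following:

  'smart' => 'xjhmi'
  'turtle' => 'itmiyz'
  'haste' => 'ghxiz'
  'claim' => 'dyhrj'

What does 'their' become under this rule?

igzrm

Treating letters as 0–25, the rule is x ↦ 11x + 7 (mod 26).
For their: t(19)→11·19+7≡8=i; h(7)→11·7+7≡6=g; e(4)→11·4+7≡25=z; i(8)→11·8+7≡17=r; r(17)→11·17+7≡12=m (all mod 26).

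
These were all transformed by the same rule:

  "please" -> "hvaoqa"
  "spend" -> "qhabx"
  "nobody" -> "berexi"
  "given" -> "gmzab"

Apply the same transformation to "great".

gnaot

This is an affine cipher: with a=0,…,z=25, each position x becomes (3x+14) mod 26.
For great: g(6)→3·6+14≡6=g; r(17)→3·17+14≡13=n; e(4)→3·4+14≡0=a; a(0)→3·0+14≡14=o; t(19)→3·19+14≡19=t (all mod 26).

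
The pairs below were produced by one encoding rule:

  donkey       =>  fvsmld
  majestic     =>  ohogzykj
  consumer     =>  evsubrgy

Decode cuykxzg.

Shifts by position in donkey: pos 0: d→f (+2), pos 1: o→v (+7), pos 2: n→s (+5), pos 3: k→m (+2), pos 4: e→l (+7), pos 5: y→d (+5) — repeating every 3. A repeating key of period 3 is used — shifts +2, +7, +5 over and over.
Decoding cuykxzg: c−2=a, u−7=n, y−5=t, k−2=i, x−7=q, z−5=u, g−2=e.

antique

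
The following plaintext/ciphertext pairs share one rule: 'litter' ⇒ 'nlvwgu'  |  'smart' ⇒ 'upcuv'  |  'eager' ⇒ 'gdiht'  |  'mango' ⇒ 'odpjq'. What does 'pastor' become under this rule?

Shifts by position in litter: pos 0: l→n (+2), pos 1: i→l (+3), pos 2: t→v (+2), pos 3: t→w (+3) — repeating every 2. The shifts repeat in a cycle of length 2: positions 0,1,… shift by +2, +3, then the pattern repeats.
Applying it to pastor: p+2=r, a+3=d, s+2=u, t+3=w, o+2=q, r+3=u.

rduwqu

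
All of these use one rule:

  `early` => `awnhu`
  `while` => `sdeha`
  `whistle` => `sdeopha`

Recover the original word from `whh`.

all

Compare letters: e→a is +22, a→w is +22, r→n is +22 — a constant shift. It's a constant shift of +22 (ROT22).
Undoing it on whh: w−22=a, h−22=l, h−22=l.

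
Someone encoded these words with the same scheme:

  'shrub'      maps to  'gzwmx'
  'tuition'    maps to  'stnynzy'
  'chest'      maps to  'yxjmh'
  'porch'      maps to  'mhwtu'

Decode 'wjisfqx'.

slander

Read the word backwards and shift each letter +5.
Reversing it on wjisfqx: shift back: w−5=r, j−5=e, i−5=d, s−5=n, f−5=a, q−5=l, x−5=s → rednals; then reverse → slander.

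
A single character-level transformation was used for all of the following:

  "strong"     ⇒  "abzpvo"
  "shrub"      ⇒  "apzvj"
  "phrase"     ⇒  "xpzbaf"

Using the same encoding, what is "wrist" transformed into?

The shift depends on letter class: consonant s→a is +8, but vowel o→p is +1. Vowels shift forward by 1 and consonants shift forward by 8.
On wrist: w(cons)+8=e, r(cons)+8=z, i(vowel)+1=j, s(cons)+8=a, t(cons)+8=b.

ezjab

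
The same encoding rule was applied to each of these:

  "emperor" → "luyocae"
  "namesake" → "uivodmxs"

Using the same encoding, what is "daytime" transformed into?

In emperor: e→l is +7, m→u is +8, p→y is +9, e→o is +10 — the shift increases by 1 each position. The shift increases by 1 at each position, starting from +7: 7, 8, 9, ….
For daytime: d+7=k, a+8=i, y+9=h, t+10=d, i+11=t, m+12=y, e+13=r.

kihdtyr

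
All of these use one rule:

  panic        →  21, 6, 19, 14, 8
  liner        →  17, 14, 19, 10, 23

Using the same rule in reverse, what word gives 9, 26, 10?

due

p is letter #16 and maps to 21: an offset of 5. The number is (letter's place in the alphabet, a=1) + 5.
Undoing it on 9, 26, 10: 9→(9−5)÷1=4=d, 26→(26−5)÷1=21=u, 10→(10−5)÷1=5=e.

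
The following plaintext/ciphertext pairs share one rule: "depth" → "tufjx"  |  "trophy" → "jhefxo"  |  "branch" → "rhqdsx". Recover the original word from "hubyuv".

Compare letters: d→t is +16, e→u is +16, p→f is +16 — a constant shift. It's a constant shift of +16 (ROT16).
Decoding hubyuv: h−16=r, u−16=e, b−16=l, y−16=i, u−16=e, v−16=f.

relief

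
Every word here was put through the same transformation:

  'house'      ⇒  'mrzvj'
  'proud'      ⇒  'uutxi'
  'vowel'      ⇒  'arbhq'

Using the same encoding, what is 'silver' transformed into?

It's a Vigenère-style cipher with numeric key [5,3]: position i shifts by key[i mod 2].
On silver: s+5=x, i+3=l, l+5=q, v+3=y, e+5=j, r+3=u.

xlqyju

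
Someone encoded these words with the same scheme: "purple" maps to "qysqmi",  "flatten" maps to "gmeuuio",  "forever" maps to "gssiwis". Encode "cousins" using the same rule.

dsytmot

The shift depends on letter class: consonant p→q is +1, but vowel u→y is +4. The rule splits by letter class: vowels +4, consonants +1.
Applying it to cousins: c(cons)+1=d, o(vowel)+4=s, u(vowel)+4=y, s(cons)+1=t, i(vowel)+4=m, n(cons)+1=o, s(cons)+1=t.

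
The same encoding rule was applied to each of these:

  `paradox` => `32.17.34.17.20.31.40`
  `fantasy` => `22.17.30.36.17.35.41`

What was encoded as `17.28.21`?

ale

p is letter #16 and maps to 32: an offset of 16. The number is (letter's place in the alphabet, a=1) + 16.
Reversing it on 17.28.21: 17→(17−16)÷1=1=a, 28→(28−16)÷1=12=l, 21→(21−16)÷1=5=e.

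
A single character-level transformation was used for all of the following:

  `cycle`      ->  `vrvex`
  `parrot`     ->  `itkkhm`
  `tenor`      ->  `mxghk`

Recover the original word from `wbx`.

Each letter is shifted forward by 19 in the alphabet (a Caesar shift of +19).
Decoding wbx: w−19=d, b−19=i, x−19=e.

die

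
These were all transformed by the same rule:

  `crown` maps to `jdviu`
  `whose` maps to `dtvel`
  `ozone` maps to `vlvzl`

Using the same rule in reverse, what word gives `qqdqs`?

jewel

The shifts repeat in a cycle of length 2: positions 0,1,… shift by +7, +12, then the pattern repeats.
Decoding qqdqs: q−7=j, q−12=e, d−7=w, q−12=e, s−7=l.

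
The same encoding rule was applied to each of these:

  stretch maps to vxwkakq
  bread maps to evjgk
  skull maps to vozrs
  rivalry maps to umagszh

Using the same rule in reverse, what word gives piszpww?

mention

In stretch: s→v is +3, t→x is +4, r→w is +5, e→k is +6 — the shift increases by 1 each position. Each letter shifts forward by (position + 3), i.e. 3, 4, 5, … — the shift grows by one for each successive letter.
Undoing it on piszpww: p−3=m, i−4=e, s−5=n, z−6=t, p−7=i, w−8=o, w−9=n.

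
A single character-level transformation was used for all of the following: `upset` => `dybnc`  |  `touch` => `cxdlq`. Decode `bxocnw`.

soften

This is a Caesar cipher with shift 9.
Reversing it on bxocnw: b−9=s, x−9=o, o−9=f, c−9=t, n−9=e, w−9=n.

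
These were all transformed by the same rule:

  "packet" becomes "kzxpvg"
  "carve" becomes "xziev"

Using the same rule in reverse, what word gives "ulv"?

Each pair mirrors across the alphabet (p↔k, a↔z, c↔x): positions sum to 25. Each letter is replaced by its mirror in the alphabet: a↔z, b↔y, c↔x, and so on (the Atbash cipher).
Decoding ulv: u↔f, l↔o, v↔e.

foe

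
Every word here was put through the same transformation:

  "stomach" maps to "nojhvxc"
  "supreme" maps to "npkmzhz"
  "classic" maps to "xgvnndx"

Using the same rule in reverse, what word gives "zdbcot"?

Compare letters: s→n is +21, t→o is +21, o→j is +21 — a constant shift. Each letter is shifted forward by 21 in the alphabet (a Caesar shift of +21).
Undoing it on zdbcot: z−21=e, d−21=i, b−21=g, c−21=h, o−21=t, t−21=y.

eighty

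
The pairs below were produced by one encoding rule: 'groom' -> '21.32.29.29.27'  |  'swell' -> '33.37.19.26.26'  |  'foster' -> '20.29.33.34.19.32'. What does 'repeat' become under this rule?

32.19.30.19.15.34

g is letter #7 and maps to 21: an offset of 14. The number is (letter's place in the alphabet, a=1) + 14.
Applying it to repeat: r=18→32, e=5→19, p=16→30, e=5→19, a=1→15, t=20→34.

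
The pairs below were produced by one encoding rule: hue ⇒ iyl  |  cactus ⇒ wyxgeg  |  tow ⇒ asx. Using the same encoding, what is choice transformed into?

The word is reversed, then every letter is shifted forward by 4.
Applying it to choice: reverse → eciohc; then shift: e+4=i, c+4=g, i+4=m, o+4=s, h+4=l, c+4=g.

igmslg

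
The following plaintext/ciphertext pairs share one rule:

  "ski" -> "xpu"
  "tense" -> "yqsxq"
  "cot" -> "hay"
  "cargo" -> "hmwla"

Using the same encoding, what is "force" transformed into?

The shift depends on letter class: consonant s→x is +5, but vowel i→u is +12. Two shifts are in play — +12 for a/e/i/o/u, +5 for every other letter.
Applying it to force: f(cons)+5=k, o(vowel)+12=a, r(cons)+5=w, c(cons)+5=h, e(vowel)+12=q.

kawhq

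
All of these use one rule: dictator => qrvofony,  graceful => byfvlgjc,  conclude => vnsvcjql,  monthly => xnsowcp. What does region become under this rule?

ylbrns

Each letter's alphabet position (a=0..z=25) is mapped through 21·x+5 mod 26 — an affine cipher.
For region: r(17)→21·17+5≡24=y; e(4)→21·4+5≡11=l; g(6)→21·6+5≡1=b; i(8)→21·8+5≡17=r; o(14)→21·14+5≡13=n; n(13)→21·13+5≡18=s (all mod 26).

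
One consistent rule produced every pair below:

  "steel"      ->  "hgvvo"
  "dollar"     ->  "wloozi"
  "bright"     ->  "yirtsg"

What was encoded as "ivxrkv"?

recipe

Each pair mirrors across the alphabet (s↔h, t↔g, e↔v): positions sum to 25. This is the alphabet-reversal cipher (Atbash): a becomes z, b becomes y, etc.
Decoding ivxrkv: i↔r, v↔e, x↔c, r↔i, k↔p, v↔e.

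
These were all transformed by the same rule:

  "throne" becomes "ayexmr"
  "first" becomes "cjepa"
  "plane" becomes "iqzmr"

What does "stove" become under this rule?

paxwr

Each letter's alphabet position (a=0..z=25) is mapped through 11·x+25 mod 26 — an affine cipher.
For stove: s(18)→11·18+25≡15=p; t(19)→11·19+25≡0=a; o(14)→11·14+25≡23=x; v(21)→11·21+25≡22=w; e(4)→11·4+25≡17=r (all mod 26).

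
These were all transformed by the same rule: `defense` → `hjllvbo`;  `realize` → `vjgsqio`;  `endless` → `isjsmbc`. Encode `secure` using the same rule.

In defense: d→h is +4, e→j is +5, f→l is +6, e→l is +7 — the shift increases by 1 each position. The shift increases by 1 at each position, starting from +4: 4, 5, 6, ….
For secure: s+4=w, e+5=j, c+6=i, u+7=b, r+8=z, e+9=n.

wjibzn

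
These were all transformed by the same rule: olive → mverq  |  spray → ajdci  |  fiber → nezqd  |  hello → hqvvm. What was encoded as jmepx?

o(14)→m(12) and l(11)→v(21) fit y≡23x+2 (mod 26); the inverse of 23 mod 26 is 17. Treating letters as 0–25, the rule is x ↦ 23x + 2 (mod 26).
Undoing it on jmepx: j(9)→17·(9−2)≡15=p; m(12)→17·(12−2)≡14=o; e(4)→17·(4−2)≡8=i; p(15)→17·(15−2)≡13=n; x(23)→17·(23−2)≡19=t (all mod 26).

point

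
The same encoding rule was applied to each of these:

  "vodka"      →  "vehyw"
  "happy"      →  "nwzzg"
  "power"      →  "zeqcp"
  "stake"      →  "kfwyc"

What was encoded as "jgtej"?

nylon

v(21)→v(21) and o(14)→e(4) fit y≡21x+22 (mod 26); the inverse of 21 mod 26 is 5. This is an affine cipher: with a=0,…,z=25, each position x becomes (21x+22) mod 26.
Reversing it on jgtej: j(9)→5·(9−22)≡13=n; g(6)→5·(6−22)≡24=y; t(19)→5·(19−22)≡11=l; e(4)→5·(4−22)≡14=o; j(9)→5·(9−22)≡13=n (all mod 26).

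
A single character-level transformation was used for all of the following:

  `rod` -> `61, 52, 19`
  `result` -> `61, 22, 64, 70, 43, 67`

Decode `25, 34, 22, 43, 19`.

field

r(#18)→61 and o(#15)→52: differences scale by 3, so n = 3·pos + 7. With a=1..z=26, the number is 3·pos + 7.
Reversing it on 25, 34, 22, 43, 19: 25→(25−7)÷3=6=f, 34→(34−7)÷3=9=i, 22→(22−7)÷3=5=e, 43→(43−7)÷3=12=l, 19→(19−7)÷3=4=d.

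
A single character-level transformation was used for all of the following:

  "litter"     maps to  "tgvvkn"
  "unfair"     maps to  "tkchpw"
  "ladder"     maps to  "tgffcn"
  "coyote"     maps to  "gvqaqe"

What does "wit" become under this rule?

vky

The output letters match the input read backwards, each shifted +2: litter reversed is rettil. Read the word backwards and shift each letter +2.
For wit: reverse → tiw; then shift: t+2=v, i+2=k, w+2=y.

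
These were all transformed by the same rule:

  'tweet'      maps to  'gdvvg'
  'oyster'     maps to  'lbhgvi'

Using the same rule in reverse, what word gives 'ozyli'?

Each pair mirrors across the alphabet (t↔g, w↔d, e↔v): positions sum to 25. This is the alphabet-reversal cipher (Atbash): a becomes z, b becomes y, etc.
Decoding ozyli: o↔l, z↔a, y↔b, l↔o, i↔r.

labor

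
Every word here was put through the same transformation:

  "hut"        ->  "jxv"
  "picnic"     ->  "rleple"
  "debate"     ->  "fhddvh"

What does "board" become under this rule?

The shift depends on letter class: consonant h→j is +2, but vowel u→x is +3. Vowels shift forward by 3 and consonants shift forward by 2.
Applying it to board: b(cons)+2=d, o(vowel)+3=r, a(vowel)+3=d, r(cons)+2=t, d(cons)+2=f.

drdtf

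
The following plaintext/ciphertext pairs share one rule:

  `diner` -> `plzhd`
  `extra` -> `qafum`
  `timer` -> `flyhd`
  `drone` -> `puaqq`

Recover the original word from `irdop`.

world

Shifts by position in diner: pos 0: d→p (+12), pos 1: i→l (+3), pos 2: n→z (+12), pos 3: e→h (+3) — repeating every 2. The shifts repeat in a cycle of length 2: positions 0,1,… shift by +12, +3, then the pattern repeats.
Reversing it on irdop: i−12=w, r−3=o, d−12=r, o−3=l, p−12=d.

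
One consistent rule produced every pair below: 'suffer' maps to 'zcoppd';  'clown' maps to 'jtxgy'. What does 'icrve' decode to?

In suffer: s→z is +7, u→c is +8, f→o is +9, f→p is +10 — the shift increases by 1 each position. Letter i (0-indexed) is shifted by i+7, so successive shifts are 7, 8, 9, ….
Decoding icrve: i−7=b, c−8=u, r−9=i, v−10=l, e−11=t.

built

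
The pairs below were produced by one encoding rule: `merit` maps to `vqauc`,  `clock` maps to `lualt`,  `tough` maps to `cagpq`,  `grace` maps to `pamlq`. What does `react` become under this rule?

aqmlc

The shift depends on letter class: consonant m→v is +9, but vowel e→q is +12. The rule splits by letter class: vowels +12, consonants +9.
On react: r(cons)+9=a, e(vowel)+12=q, a(vowel)+12=m, c(cons)+9=l, t(cons)+9=c.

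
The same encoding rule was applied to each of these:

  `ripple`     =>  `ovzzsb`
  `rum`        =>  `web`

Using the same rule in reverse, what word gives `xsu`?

The word is reversed, then every letter is shifted forward by 10.
Undoing it on xsu: shift back: x−10=n, s−10=i, u−10=k → nik; then reverse → kin.

kin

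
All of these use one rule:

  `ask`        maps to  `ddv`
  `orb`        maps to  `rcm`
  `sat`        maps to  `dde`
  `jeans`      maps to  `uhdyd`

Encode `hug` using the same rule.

The shift depends on letter class: consonant s→d is +11, but vowel a→d is +3. Vowels shift forward by 3 and consonants shift forward by 11.
Applying it to hug: h(cons)+11=s, u(vowel)+3=x, g(cons)+11=r.

sxr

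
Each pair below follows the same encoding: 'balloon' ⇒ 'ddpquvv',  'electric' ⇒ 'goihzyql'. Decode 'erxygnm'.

In balloon: b→d is +2, a→d is +3, l→p is +4, l→q is +5 — the shift increases by 1 each position. Letter i (0-indexed) is shifted by i+2, so successive shifts are 2, 3, 4, ….
Reversing it on erxygnm: e−2=c, r−3=o, x−4=t, y−5=t, g−6=a, n−7=g, m−8=e.

cottage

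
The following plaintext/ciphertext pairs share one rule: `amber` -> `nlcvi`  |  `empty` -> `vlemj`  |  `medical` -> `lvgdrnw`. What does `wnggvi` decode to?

a(0)→n(13) and m(12)→l(11) fit y≡15x+13 (mod 26); the inverse of 15 mod 26 is 7. Each letter's alphabet position (a=0..z=25) is mapped through 15·x+13 mod 26 — an affine cipher.
Decoding wnggvi: w(22)→7·(22−13)≡11=l; n(13)→7·(13−13)≡0=a; g(6)→7·(6−13)≡3=d; g(6)→7·(6−13)≡3=d; v(21)→7·(21−13)≡4=e; i(8)→7·(8−13)≡17=r (all mod 26).

ladder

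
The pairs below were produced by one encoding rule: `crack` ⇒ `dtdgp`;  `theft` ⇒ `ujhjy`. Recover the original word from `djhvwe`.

cherry

In crack: c→d is +1, r→t is +2, a→d is +3, c→g is +4 — the shift increases by 1 each position. Letter i (0-indexed) is shifted by i+1, so successive shifts are 1, 2, 3, ….
Undoing it on djhvwe: d−1=c, j−2=h, h−3=e, v−4=r, w−5=r, e−6=y.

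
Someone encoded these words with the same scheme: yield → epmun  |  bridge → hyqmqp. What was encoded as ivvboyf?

In yield: y→e is +6, i→p is +7, e→m is +8, l→u is +9 — the shift increases by 1 each position. Letter i (0-indexed) is shifted by i+6, so successive shifts are 6, 7, 8, ….
Undoing it on ivvboyf: i−6=c, v−7=o, v−8=n, b−9=s, o−10=e, y−11=n, f−12=t.

consent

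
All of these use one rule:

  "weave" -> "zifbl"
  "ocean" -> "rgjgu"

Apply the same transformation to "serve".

Each letter shifts forward by (position + 3), i.e. 3, 4, 5, … — the shift grows by one for each successive letter.
For serve: s+3=v, e+4=i, r+5=w, v+6=b, e+7=l.

viwbl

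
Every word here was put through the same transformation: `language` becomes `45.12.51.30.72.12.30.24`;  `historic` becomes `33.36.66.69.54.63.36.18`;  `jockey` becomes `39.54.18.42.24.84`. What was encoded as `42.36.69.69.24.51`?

kitten

Each letter becomes 3×(its alphabet position, a=1..z=26) + 9.
Undoing it on 42.36.69.69.24.51: 42→(42−9)÷3=11=k, 36→(36−9)÷3=9=i, 69→(69−9)÷3=20=t, 69→(69−9)÷3=20=t, 24→(24−9)÷3=5=e, 51→(51−9)÷3=14=n.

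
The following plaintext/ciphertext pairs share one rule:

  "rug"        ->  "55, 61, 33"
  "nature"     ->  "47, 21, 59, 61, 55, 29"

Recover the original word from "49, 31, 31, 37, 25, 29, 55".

r(#18)→55 and u(#21)→61: differences scale by 2, so n = 2·pos + 19. The formula is n = 2×(alphabet index, a=1) + 19.
Undoing it on 49, 31, 31, 37, 25, 29, 55: 49→(49−19)÷2=15=o, 31→(31−19)÷2=6=f, 31→(31−19)÷2=6=f, 37→(37−19)÷2=9=i, 25→(25−19)÷2=3=c, 29→(29−19)÷2=5=e, 55→(55−19)÷2=18=r.

officer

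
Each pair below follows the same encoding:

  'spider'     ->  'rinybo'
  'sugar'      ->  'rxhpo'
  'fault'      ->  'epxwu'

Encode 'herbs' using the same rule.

kbosr

Each letter's alphabet position (a=0..z=25) is mapped through 3·x+15 mod 26 — an affine cipher.
Applying it to herbs: h(7)→3·7+15≡10=k; e(4)→3·4+15≡1=b; r(17)→3·17+15≡14=o; b(1)→3·1+15≡18=s; s(18)→3·18+15≡17=r (all mod 26).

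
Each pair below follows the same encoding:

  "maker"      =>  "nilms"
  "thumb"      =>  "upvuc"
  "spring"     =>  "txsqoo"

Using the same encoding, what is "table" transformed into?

Shifts by position in maker: pos 0: m→n (+1), pos 1: a→i (+8), pos 2: k→l (+1), pos 3: e→m (+8) — repeating every 2. It's a Vigenère-style cipher with numeric key [1,8]: position i shifts by key[i mod 2].
On table: t+1=u, a+8=i, b+1=c, l+8=t, e+1=f.

uictf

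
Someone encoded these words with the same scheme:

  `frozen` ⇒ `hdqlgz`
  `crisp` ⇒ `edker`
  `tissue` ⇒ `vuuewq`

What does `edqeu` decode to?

Shifts by position in frozen: pos 0: f→h (+2), pos 1: r→d (+12), pos 2: o→q (+2), pos 3: z→l (+12) — repeating every 2. A repeating key of period 2 is used — shifts +2, +12 over and over.
Decoding edqeu: e−2=c, d−12=r, q−2=o, e−12=s, u−2=s.

cross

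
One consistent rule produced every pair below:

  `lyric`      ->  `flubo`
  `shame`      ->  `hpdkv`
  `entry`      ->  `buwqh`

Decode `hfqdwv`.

stance

The output letters match the input read backwards, each shifted +3: lyric reversed is ciryl. Two steps: reverse the string, then apply a Caesar shift of +3.
Decoding hfqdwv: shift back: h−3=e, f−3=c, q−3=n, d−3=a, w−3=t, v−3=s → ecnats; then reverse → stance.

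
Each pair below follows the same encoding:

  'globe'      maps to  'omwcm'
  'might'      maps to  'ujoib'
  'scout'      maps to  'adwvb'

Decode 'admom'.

scene

Shifts by position in globe: pos 0: g→o (+8), pos 1: l→m (+1), pos 2: o→w (+8), pos 3: b→c (+1) — repeating every 2. It's a Vigenère-style cipher with numeric key [8,1]: position i shifts by key[i mod 2].
Reversing it on admom: a−8=s, d−1=c, m−8=e, o−1=n, m−8=e.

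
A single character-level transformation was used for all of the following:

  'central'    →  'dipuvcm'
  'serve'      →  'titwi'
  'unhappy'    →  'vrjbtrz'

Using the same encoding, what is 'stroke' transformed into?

txtpog

It's a Vigenère-style cipher with numeric key [1,4,2]: position i shifts by key[i mod 3].
For stroke: s+1=t, t+4=x, r+2=t, o+1=p, k+4=o, e+2=g.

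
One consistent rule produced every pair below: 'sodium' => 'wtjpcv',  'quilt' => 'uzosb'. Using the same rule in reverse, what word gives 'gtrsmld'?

In sodium: s→w is +4, o→t is +5, d→j is +6, i→p is +7 — the shift increases by 1 each position. The shift increases by 1 at each position, starting from +4: 4, 5, 6, ….
Reversing it on gtrsmld: g−4=c, t−5=o, r−6=l, s−7=l, m−8=e, l−9=c, d−10=t.

collect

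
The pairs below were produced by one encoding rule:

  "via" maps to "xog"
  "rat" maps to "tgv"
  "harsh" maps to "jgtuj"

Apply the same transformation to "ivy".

oxa

Two shifts are in play — +6 for a/e/i/o/u, +2 for every other letter.
On ivy: i(vowel)+6=o, v(cons)+2=x, y(cons)+2=a.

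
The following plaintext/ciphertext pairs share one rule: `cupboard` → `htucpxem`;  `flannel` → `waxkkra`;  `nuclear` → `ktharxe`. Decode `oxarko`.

talent

Each letter's alphabet position (a=0..z=25) is mapped through 5·x+23 mod 26 — an affine cipher.
Reversing it on oxarko: o(14)→21·(14−23)≡19=t; x(23)→21·(23−23)≡0=a; a(0)→21·(0−23)≡11=l; r(17)→21·(17−23)≡4=e; k(10)→21·(10−23)≡13=n; o(14)→21·(14−23)≡19=t (all mod 26).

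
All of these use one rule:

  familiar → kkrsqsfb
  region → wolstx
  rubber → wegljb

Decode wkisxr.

radish

The shifts repeat in a cycle of length 2: positions 0,1,… shift by +5, +10, then the pattern repeats.
Reversing it on wkisxr: w−5=r, k−10=a, i−5=d, s−10=i, x−5=s, r−10=h.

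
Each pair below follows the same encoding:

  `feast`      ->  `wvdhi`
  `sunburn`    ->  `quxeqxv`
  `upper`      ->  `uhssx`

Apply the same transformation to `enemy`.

The output letters match the input read backwards, each shifted +3: feast reversed is tsaef. The word is reversed, then every letter is shifted forward by 3.
On enemy: reverse → ymene; then shift: y+3=b, m+3=p, e+3=h, n+3=q, e+3=h.

bphqh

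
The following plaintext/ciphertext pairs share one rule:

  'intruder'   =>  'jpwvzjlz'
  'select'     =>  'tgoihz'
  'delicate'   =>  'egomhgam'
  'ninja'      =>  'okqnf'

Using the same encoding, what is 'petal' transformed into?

qgweq

Each letter shifts forward by (position + 1), i.e. 1, 2, 3, … — the shift grows by one for each successive letter.
Applying it to petal: p+1=q, e+2=g, t+3=w, a+4=e, l+5=q.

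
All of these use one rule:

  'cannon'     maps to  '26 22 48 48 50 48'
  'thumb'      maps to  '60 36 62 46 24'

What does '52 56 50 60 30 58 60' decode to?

c(#3)→26 and a(#1)→22: differences scale by 2, so n = 2·pos + 20. Each letter becomes 2×(its alphabet position, a=1..z=26) + 20.
Decoding 52 56 50 60 30 58 60: 52→(52−20)÷2=16=p, 56→(56−20)÷2=18=r, 50→(50−20)÷2=15=o, 60→(60−20)÷2=20=t, 30→(30−20)÷2=5=e, 58→(58−20)÷2=19=s, 60→(60−20)÷2=20=t.

protest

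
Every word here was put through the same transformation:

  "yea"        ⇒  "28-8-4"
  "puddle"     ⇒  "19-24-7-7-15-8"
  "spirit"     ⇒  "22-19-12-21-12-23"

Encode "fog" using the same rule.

9-18-10

y is letter #25 and maps to 28: an offset of 3. Letters become their 1-based position plus 3 (so a→4, b→5, …).
Applying it to fog: f=6→9, o=15→18, g=7→10.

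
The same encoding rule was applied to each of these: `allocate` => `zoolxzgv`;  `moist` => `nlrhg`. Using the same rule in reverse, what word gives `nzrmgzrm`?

maintain

Each pair mirrors across the alphabet (a↔z, l↔o, l↔o): positions sum to 25. Each letter is replaced by its mirror in the alphabet: a↔z, b↔y, c↔x, and so on (the Atbash cipher).
Reversing it on nzrmgzrm: n↔m, z↔a, r↔i, m↔n, g↔t, z↔a, r↔i, m↔n.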